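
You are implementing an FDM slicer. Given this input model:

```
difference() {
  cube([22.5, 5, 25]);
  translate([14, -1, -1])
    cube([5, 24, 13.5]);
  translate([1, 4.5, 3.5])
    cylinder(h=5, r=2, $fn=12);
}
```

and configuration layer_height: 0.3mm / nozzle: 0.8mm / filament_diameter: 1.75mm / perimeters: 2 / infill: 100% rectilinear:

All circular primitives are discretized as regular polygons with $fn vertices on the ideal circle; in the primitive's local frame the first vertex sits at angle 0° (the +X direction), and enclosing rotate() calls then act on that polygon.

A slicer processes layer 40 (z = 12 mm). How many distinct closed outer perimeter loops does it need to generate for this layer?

At z = 12 mm: the 22.5×5 cube contributes its full rectangle; the cube at (14, -1) (footprint 5×24) is included at this height; the cylinder at (1, 4.5) is not intersected at this z (z outside [3.5, 8.5]); Subtracting the remaining from the first: starting from the 22.5×5 cube, the 5×24 cube at (14, -1) partially overlaps it — only the 25.00 mm² overlap (of its 120.00 mm²) is removed, clipping the outline — 2 connected regions. The result has 2 disconnected regions.

2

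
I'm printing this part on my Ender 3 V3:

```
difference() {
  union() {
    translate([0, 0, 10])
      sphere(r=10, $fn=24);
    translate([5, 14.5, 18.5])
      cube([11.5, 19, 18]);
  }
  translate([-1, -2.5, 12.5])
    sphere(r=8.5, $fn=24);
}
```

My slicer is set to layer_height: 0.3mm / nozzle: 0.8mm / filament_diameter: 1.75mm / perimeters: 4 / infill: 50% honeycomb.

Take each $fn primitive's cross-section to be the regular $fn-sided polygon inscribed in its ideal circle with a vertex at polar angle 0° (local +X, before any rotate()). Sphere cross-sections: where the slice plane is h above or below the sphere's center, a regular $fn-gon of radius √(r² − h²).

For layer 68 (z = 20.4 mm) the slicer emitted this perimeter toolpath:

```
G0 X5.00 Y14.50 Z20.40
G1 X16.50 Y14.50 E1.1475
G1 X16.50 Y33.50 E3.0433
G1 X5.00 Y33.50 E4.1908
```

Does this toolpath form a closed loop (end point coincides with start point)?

Start point (G0): (5.00, 14.50). End point (last G1): the path does not return to the start — open.

no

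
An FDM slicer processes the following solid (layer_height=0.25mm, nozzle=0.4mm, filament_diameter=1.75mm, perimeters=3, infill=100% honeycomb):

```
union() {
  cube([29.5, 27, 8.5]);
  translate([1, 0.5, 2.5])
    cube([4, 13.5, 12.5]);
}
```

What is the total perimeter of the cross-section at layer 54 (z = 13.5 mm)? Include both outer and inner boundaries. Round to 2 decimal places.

35.00 mm

At z = 13.5 mm: the cube is not intersected at this z (z outside [0, 8.5]); the cube at (1, 0.5) is present — its section is the full 4×13.5 rectangle (perimeter 35.00 mm); Merging all regions: only the 4×13.5 cube at (1, 0.5) is present, so the union is just that shape — boundary = 35.00 mm. Overall, the cross-section is a single solid region. Total boundary length (outer) = 35.00 mm.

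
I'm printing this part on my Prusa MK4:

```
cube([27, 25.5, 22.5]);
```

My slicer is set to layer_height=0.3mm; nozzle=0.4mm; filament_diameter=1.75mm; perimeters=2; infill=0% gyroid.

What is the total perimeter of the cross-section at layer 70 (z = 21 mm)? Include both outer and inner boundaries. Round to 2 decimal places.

105.00 mm

At z = 21 mm: the cube (footprint 27×25.5) is included at this height (perimeter 105.00 mm). Overall, the cross-section is a single solid region. Total boundary length (outer) = 105.00 mm.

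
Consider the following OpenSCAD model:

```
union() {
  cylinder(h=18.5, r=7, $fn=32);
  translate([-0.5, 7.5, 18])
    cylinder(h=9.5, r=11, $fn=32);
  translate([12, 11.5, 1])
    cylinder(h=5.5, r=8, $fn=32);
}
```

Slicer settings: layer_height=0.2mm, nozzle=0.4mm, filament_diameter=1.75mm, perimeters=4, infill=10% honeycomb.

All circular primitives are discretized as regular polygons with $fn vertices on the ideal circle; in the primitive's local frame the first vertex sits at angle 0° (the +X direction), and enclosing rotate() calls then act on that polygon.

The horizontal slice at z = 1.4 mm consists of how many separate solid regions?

2

At z = 1.4 mm: the r=7 cylinder contributes a regular 32-gon of circumradius 7; the cylinder at (-0.5, 7.5) is absent (z outside [18, 27.5]); the r=8 cylinder at (12, 11.5) contributes a regular 32-gon of circumradius 8; Merging all regions: the 2 present regions are separate (no shared area or edge), so areas and boundary lengths simply add and each stays a separate island — 2 connected regions. The result has 2 disconnected regions.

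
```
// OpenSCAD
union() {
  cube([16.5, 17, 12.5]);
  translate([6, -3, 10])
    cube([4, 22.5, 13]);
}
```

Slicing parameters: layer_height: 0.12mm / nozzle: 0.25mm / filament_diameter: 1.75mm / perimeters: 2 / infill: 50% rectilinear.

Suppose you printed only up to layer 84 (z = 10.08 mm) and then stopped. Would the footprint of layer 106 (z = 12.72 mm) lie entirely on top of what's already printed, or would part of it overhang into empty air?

entirely on top

Compare the two slices. At z = 10.08: the 16.5×17 cube contributes its full rectangle (area 280.50 mm²); the 4×22.5 cube at (6, -3) contributes its full rectangle (area 90.00 mm²); Combining (union): the regions partially overlap — summed areas 370.50 mm² minus the doubly-counted overlap 68.00 mm² gives 302.50 mm² — area = 302.50 mm². At z = 12.72: the cube is not intersected at this z (z outside [0, 12.5]); the cube at (6, -3) (footprint 4×22.5) is included at this height (area 90.00 mm²); Merging all regions: only the 4×22.5 cube at (6, -3) is present, so the union is just that shape — area = 90.00 mm². Checking containment: the cross-section at z = 12.72 is a subset of the cross-section at z = 10.08.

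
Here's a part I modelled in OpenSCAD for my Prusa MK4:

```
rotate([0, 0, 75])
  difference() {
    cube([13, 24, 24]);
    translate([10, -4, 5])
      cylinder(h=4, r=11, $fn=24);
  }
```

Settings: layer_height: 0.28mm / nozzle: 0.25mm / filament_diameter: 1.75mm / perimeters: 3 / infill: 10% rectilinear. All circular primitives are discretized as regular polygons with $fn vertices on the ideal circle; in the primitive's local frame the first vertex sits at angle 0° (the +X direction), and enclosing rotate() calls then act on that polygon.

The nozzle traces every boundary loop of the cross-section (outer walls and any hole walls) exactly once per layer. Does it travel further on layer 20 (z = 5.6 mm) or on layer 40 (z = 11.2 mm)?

layer 40 (z = 11.2 mm)

Layer 20 (z = 5.6): the cube (footprint 13×24) is included at this height (perimeter 74.00 mm); the cylinder at (10, -4): section is a regular 24-gon, circumradius r=11 (perimeter = 2·24·11.000·sin(180°/24) = 68.92 mm); Subtracting the remaining from the first: starting from the 13×24 cube, the r=11 cylinder at (10, -4) partially overlaps it — only the 71.57 mm² overlap (of its 375.81 mm²) is removed, clipping the outline — boundary = 69.84 mm; (rotated 75° about Z; rotation is an isometry so areas/perimeters/island counts are preserved). So its perimeter = 69.84 mm. Layer 40 (z = 11.2): the cube is present — its section is the full 13×24 rectangle (perimeter 74.00 mm); the cylinder at (10, -4) is absent (z outside [5, 9]); After the difference (first − rest): none of the subtracted shapes is present at this height, so the 13×24 cube is unchanged — boundary = 74.00 mm; (rotated 75° about Z; rotation is an isometry so areas/perimeters/island counts are preserved). So its perimeter = 74.00 mm. Layer 40 is larger (74.00 vs 69.84 mm).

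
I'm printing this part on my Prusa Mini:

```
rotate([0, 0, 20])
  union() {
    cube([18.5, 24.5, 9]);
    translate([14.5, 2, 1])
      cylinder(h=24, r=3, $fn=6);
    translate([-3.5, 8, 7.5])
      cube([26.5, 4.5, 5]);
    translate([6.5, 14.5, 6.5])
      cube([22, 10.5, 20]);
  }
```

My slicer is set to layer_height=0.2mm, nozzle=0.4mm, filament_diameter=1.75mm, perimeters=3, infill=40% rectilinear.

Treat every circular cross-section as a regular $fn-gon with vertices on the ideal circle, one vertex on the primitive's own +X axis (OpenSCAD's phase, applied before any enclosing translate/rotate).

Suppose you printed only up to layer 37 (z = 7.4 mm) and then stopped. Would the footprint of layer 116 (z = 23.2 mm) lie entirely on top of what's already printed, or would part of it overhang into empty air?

entirely on top

Compare the two slices. At z = 7.4: the cube (footprint 18.5×24.5) is included at this height (area 453.25 mm²); the r=3 cylinder at (14.5, 2) gives a regular 6-gon of circumradius 3 (constant along its height) (area = (6/2)·3.000²·sin(360°/6) = 23.38 mm²); the cube at (-3.5, 8) does not reach this height (z outside [7.5, 12.5]); the 22×10.5 cube at (6.5, 14.5) contributes its full rectangle (area 231.00 mm²); Combining (union): the regions partially overlap — summed areas 707.63 mm² minus the doubly-counted overlap 141.38 mm² gives 566.25 mm² — area = 566.25 mm²; (whole slice rotated 20° about Z — lengths, areas and connectivity unchanged). At z = 23.2: the cube is absent (z outside [0, 9]); the cylinder at (14.5, 2): section is a regular 6-gon, circumradius r=3 (area = (6/2)·3.000²·sin(360°/6) = 23.38 mm²); the cube at (-3.5, 8) is not intersected at this z (z outside [7.5, 12.5]); the cube at (6.5, 14.5) is present — its section is the full 22×10.5 rectangle (area 231.00 mm²); Taking the union: the 2 present regions are separate (no shared area or edge), so areas and boundary lengths simply add and each stays a separate island — area = 254.38 mm²; (rotated 20° about Z; rotation is an isometry so areas/perimeters/island counts are preserved). Checking containment: the cross-section at z = 23.2 is a subset of the cross-section at z = 7.4.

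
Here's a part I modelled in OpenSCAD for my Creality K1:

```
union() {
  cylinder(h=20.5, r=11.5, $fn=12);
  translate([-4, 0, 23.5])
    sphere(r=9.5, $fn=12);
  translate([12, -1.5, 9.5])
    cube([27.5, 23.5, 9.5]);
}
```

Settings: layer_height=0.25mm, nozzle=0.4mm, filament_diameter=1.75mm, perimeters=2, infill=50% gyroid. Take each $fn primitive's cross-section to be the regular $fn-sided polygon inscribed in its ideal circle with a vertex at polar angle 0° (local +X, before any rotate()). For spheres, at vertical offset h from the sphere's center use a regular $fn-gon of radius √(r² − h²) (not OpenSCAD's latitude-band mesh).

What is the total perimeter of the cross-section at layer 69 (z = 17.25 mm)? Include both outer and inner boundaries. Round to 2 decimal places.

At z = 17.25 mm: the cylinder: section is a regular 12-gon, circumradius r=11.5 (perimeter = 2·12·11.500·sin(180°/12) = 71.43 mm); the r=9.5 sphere at (-4, 0) contributes a regular 12-gon of circumradius √(9.5²−6.25²) = 7.155 (perimeter = 2·12·7.155·sin(180°/12) = 44.44 mm); the cube at (12, -1.5) is present — its section is the full 27.5×23.5 rectangle (perimeter 102.00 mm); Taking the union: the regions partially overlap (shared area 153.56 mm²), so the edge portions inside another operand are dropped and the merged outline is re-measured after clipping — boundary = 173.43 mm. Overall, the cross-section has 2 separate islands. Total boundary length (outer) = 173.43 mm.

173.43 mm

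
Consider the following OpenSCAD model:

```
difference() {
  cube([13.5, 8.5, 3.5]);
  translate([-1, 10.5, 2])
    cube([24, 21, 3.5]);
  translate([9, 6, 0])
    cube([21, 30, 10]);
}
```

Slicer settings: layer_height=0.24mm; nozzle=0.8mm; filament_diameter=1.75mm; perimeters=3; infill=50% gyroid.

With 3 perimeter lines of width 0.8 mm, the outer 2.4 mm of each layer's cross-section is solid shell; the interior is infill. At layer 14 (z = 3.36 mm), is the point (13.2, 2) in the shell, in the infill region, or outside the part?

At z = 3.36 mm: the cube is present — its section is the full 13.5×8.5 rectangle; the cube at (-1, 10.5) (footprint 24×21) is included at this height; the cube at (9, 6) is present — its section is the full 21×30 rectangle; Taking the first minus the rest: starting from the 13.5×8.5 cube, the 24×21 cube at (-1, 10.5) misses the remaining region (no effect); the 21×30 cube at (9, 6) partially overlaps it — only the 11.25 mm² overlap (of its 630.00 mm²) is removed, clipping the outline — 1 connected region. Overall, the cross-section is a single solid region. The nearest boundary edge runs (13.50, 6.00)→(13.50, 0.00); distance from the point to it = 0.30 mm. The point is inside the cross-section, 0.30 mm from the nearest boundary — within the 2.4 mm shell band (3 × 0.8).

shell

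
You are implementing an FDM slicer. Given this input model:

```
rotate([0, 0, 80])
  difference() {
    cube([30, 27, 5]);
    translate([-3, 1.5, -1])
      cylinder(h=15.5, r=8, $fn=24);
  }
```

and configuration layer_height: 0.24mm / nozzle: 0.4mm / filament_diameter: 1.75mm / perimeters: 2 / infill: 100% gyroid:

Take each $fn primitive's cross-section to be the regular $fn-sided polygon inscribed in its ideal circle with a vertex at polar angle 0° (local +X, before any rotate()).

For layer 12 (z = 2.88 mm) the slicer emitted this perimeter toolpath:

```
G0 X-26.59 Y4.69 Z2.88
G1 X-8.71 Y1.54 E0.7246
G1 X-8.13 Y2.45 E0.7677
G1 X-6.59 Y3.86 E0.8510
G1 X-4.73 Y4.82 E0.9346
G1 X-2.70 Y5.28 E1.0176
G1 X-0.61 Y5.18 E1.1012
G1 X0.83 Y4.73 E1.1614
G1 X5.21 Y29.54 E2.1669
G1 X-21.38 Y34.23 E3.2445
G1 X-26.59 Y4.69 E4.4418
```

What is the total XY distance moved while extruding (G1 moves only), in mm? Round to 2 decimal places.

111.29 mm

Sum the Euclidean lengths of each G1 segment: total = 111.29 mm.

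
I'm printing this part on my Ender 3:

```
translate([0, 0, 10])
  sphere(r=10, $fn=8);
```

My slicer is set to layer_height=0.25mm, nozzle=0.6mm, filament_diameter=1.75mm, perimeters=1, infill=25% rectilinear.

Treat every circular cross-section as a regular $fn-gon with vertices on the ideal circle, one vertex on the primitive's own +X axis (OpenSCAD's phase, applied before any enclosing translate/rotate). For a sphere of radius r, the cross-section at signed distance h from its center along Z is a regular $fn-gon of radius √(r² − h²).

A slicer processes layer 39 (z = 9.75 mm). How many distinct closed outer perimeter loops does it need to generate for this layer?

At z = 9.75 mm: the r=10 sphere slices to a regular 8-gon of circumradius 9.997 (√(r²−h²) with h=0.25 from center). The result has 1 disconnected region.

1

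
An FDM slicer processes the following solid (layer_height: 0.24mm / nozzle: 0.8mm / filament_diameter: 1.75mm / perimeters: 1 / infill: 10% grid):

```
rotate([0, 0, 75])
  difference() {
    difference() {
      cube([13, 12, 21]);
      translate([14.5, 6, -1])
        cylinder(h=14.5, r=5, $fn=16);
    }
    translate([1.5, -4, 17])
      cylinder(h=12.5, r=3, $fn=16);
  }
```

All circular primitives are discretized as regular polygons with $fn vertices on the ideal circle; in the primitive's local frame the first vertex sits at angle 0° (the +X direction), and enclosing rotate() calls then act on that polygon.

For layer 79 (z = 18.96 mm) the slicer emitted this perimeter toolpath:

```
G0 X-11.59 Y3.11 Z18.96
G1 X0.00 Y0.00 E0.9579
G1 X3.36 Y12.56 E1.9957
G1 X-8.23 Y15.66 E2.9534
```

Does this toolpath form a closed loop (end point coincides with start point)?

no

Start point (G0): (-11.59, 3.11). End point (last G1): the path does not return to the start — open.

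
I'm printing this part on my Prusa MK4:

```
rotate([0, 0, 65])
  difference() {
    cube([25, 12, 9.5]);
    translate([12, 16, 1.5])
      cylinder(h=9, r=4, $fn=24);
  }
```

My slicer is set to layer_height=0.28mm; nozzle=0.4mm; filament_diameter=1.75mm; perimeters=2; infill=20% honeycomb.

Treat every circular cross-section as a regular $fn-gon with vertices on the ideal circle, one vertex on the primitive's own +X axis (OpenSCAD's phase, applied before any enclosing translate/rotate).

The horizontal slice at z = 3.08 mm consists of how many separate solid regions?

1

At z = 3.08 mm: the cube is present — its section is the full 25×12 rectangle; the cylinder at (12, 16): section is a regular 24-gon, circumradius r=4; Taking the first minus the rest: starting from the 25×12 cube, the r=4 cylinder at (12, 16) misses the remaining region (no effect) — 1 connected region; (whole slice rotated 65° about Z — lengths, areas and connectivity unchanged). The result has 1 disconnected region.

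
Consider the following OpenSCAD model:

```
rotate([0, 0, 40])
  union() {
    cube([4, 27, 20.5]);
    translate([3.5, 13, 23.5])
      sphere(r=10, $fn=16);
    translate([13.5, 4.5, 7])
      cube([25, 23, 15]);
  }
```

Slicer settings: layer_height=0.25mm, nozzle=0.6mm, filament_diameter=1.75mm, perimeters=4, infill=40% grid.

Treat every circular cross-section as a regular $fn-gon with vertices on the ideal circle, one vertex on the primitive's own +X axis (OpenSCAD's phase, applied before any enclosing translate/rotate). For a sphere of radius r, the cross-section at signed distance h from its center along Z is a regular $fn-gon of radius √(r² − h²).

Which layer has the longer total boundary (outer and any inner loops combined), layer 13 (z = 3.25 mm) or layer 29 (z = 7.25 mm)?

layer 29 (z = 7.25 mm)

Layer 13 (z = 3.25): the cube (footprint 4×27) is included at this height (perimeter 62.00 mm); the sphere at (3.5, 13) is absent (|z−center|=20.250 > r=10); the cube at (13.5, 4.5) does not reach this height (z outside [7, 22]); Combining (union): only the 4×27 cube is present, so the union is just that shape — boundary = 62.00 mm; (rotated 40° about Z; rotation is an isometry so areas/perimeters/island counts are preserved). So its perimeter = 62.00 mm. Layer 29 (z = 7.25): the cube is present — its section is the full 4×27 rectangle (perimeter 62.00 mm); the sphere at (3.5, 13) is not intersected at this z (|z−center|=16.250 > r=10); the cube at (13.5, 4.5) (footprint 25×23) is included at this height (perimeter 96.00 mm); Merging all regions: the 2 present regions are separate (no shared area or edge), so areas and boundary lengths simply add and each stays a separate island — boundary = 158.00 mm; (rotated 40° about Z; rotation is an isometry so areas/perimeters/island counts are preserved). So its perimeter = 158.00 mm. Layer 29 is larger (158.00 vs 62.00 mm).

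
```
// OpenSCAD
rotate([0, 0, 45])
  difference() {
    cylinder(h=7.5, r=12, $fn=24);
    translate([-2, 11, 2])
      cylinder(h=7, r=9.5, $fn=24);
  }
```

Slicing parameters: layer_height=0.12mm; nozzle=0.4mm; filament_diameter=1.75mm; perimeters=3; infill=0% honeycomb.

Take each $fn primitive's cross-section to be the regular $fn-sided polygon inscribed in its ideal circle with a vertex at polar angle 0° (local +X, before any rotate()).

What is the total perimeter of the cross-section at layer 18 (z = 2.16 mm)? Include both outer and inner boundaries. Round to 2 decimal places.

78.22 mm

At z = 2.16 mm: the r=12 cylinder gives a regular 24-gon of circumradius 12 (constant along its height) (perimeter = 2·24·12.000·sin(180°/24) = 75.18 mm); the r=9.5 cylinder at (-2, 11) contributes a regular 24-gon of circumradius 9.5 (perimeter = 2·24·9.500·sin(180°/24) = 59.52 mm); Taking the first minus the rest: starting from the r=12 cylinder, the r=9.5 cylinder at (-2, 11) partially overlaps it — only the 129.40 mm² overlap (of its 280.30 mm²) is removed, clipping the outline — boundary = 78.22 mm; (rotated 45° about Z; rotation is an isometry so areas/perimeters/island counts are preserved). Overall, the cross-section is a single solid region. Total boundary length (outer) = 78.22 mm.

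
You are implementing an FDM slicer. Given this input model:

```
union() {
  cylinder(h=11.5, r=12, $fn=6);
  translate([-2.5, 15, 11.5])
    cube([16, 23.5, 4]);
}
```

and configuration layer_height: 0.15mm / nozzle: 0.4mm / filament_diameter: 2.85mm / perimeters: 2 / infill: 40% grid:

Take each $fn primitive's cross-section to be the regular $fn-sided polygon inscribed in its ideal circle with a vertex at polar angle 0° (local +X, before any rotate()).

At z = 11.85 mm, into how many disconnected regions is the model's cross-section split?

1

At z = 11.85 mm: the cylinder does not reach this height (z outside [0, 11.5]); the 16×23.5 cube at (-2.5, 15) contributes its full rectangle; Taking the union: only the 16×23.5 cube at (-2.5, 15) is present, so the union is just that shape — 1 connected region. The result has 1 disconnected region.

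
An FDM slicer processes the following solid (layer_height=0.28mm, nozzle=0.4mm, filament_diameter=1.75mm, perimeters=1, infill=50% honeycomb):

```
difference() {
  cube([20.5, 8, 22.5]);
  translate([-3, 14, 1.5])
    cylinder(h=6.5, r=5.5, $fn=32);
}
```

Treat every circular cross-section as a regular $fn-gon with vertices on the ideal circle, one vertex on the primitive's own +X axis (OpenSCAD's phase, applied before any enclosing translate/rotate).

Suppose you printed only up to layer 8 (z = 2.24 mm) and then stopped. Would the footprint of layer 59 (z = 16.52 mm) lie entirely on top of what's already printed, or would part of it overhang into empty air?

Compare the two slices. At z = 2.24: the cube (footprint 20.5×8) is included at this height (area 164.00 mm²); the cylinder at (-3, 14): section is a regular 32-gon, circumradius r=5.5 (area = (32/2)·5.500²·sin(360°/32) = 94.42 mm²); After the difference (first − rest): starting from the 20.5×8 cube (164.00 mm²), the r=5.5 cylinder at (-3, 14) misses the remaining region (no effect) — area = 164.00 mm². At z = 16.52: the cube (footprint 20.5×8) is included at this height (area 164.00 mm²); the cylinder at (-3, 14) is not intersected at this z (z outside [1.5, 8]); After the difference (first − rest): none of the subtracted shapes is present at this height, so the 20.5×8 cube is unchanged — area = 164.00 mm². Checking containment: the cross-section at z = 16.52 is a subset of the cross-section at z = 2.24.

entirely on top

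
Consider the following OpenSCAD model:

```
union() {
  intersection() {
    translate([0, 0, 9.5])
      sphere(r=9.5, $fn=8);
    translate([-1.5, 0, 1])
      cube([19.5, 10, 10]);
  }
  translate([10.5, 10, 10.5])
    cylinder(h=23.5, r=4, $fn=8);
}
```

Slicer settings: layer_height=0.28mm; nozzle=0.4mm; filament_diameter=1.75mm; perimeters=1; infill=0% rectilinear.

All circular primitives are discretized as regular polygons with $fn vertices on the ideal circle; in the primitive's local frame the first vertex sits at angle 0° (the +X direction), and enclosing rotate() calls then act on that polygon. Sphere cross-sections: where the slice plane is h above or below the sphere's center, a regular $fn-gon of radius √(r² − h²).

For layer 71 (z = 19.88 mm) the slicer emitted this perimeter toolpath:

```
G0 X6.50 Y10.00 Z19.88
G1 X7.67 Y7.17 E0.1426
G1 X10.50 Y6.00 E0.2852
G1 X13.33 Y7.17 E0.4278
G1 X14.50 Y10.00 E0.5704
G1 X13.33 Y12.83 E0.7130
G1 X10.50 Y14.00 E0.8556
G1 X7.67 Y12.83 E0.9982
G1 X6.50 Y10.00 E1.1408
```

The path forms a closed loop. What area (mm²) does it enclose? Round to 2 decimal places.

Apply the shoelace formula to the sequence of (X, Y) vertices; enclosed area = 45.28 mm².

45.28 mm²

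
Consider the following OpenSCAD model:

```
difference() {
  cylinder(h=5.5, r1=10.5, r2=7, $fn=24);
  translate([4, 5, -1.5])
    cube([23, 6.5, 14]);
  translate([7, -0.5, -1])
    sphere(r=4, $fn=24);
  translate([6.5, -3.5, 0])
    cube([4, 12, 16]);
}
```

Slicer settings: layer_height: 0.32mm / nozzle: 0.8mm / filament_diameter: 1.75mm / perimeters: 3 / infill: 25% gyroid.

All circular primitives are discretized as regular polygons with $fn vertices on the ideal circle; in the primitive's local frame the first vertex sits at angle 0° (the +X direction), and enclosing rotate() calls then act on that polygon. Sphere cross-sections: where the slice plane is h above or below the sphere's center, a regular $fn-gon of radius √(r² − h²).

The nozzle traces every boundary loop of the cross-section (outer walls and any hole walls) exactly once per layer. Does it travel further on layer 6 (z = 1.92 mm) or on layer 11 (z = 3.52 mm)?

layer 6 (z = 1.92 mm)

Layer 6 (z = 1.92): the cone: at t=0.349 of its height the radius interpolates to r₁+(r₂−r₁)t = 9.278, giving a regular 24-gon of that circumradius (perimeter = 2·24·9.278·sin(180°/24) = 58.13 mm); the cube at (4, 5) (footprint 23×6.5) is included at this height (perimeter 59.00 mm); the r=4 sphere at (7, -0.5) slices to a regular 24-gon of circumradius 2.734 (√(r²−h²) with h=2.92 from center) (perimeter = 2·24·2.734·sin(180°/24) = 17.13 mm); the cube at (6.5, -3.5) (footprint 4×12) is included at this height (perimeter 32.00 mm); Subtracting the remaining from the first: starting from the cone, the 23×6.5 cube at (4, 5) partially overlaps it — only the 7.37 mm² overlap (of its 149.50 mm²) is removed, clipping the outline; the r=4 sphere at (7, -0.5) partially overlaps it — only the 21.94 mm² overlap (of its 23.21 mm²) is removed, clipping the outline; the 4×12 cube at (6.5, -3.5) partially overlaps it — only the 6.98 mm² overlap (of its 48.00 mm²) is removed, clipping the outline — boundary = 62.67 mm. So its perimeter = 62.67 mm. Layer 11 (z = 3.52): the cone (r1=10.5→r2=7) has section circumradius 8.260 here — a regular 24-gon (perimeter = 2·24·8.260·sin(180°/24) = 51.75 mm); the cube at (4, 5) (footprint 23×6.5) is included at this height (perimeter 59.00 mm); the sphere at (7, -0.5) is absent (|z−center|=4.520 > r=4); the cube at (6.5, -3.5) is present — its section is the full 4×12 rectangle (perimeter 32.00 mm); After the difference (first − rest): starting from the cone, the 23×6.5 cube at (4, 5) partially overlaps it — only the 3.12 mm² overlap (of its 149.50 mm²) is removed, clipping the outline; the 4×12 cube at (6.5, -3.5) partially overlaps it — only the 10.95 mm² overlap (of its 48.00 mm²) is removed, clipping the outline — boundary = 53.47 mm. So its perimeter = 53.47 mm. Layer 6 is larger (62.67 vs 53.47 mm).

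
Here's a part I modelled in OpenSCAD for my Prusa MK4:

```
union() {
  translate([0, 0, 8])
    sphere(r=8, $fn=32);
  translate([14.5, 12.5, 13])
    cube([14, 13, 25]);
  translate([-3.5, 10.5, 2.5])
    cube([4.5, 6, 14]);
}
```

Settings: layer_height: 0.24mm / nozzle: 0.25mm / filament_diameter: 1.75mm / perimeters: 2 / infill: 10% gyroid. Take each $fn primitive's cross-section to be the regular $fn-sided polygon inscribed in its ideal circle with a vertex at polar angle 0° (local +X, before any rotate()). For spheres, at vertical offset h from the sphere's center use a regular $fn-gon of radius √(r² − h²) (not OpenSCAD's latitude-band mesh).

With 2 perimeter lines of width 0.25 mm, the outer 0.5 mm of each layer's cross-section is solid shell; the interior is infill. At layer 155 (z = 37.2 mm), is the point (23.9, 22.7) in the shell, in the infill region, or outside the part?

infill

At z = 37.2 mm: the sphere is absent (|z−center|=29.200 > r=8); the cube at (14.5, 12.5) (footprint 14×13) is included at this height; the cube at (-3.5, 10.5) is not intersected at this z (z outside [2.5, 16.5]); Combining (union): only the 14×13 cube at (14.5, 12.5) is present, so the union is just that shape — 1 connected region. Overall, the cross-section is a single solid region. The nearest boundary edge runs (28.50, 25.50)→(14.50, 25.50); distance from the point to it = 2.80 mm. The point is inside the cross-section and 2.80 mm from the nearest boundary — more than the 0.5 mm shell width (2 × 0.25), so it's in the infill interior.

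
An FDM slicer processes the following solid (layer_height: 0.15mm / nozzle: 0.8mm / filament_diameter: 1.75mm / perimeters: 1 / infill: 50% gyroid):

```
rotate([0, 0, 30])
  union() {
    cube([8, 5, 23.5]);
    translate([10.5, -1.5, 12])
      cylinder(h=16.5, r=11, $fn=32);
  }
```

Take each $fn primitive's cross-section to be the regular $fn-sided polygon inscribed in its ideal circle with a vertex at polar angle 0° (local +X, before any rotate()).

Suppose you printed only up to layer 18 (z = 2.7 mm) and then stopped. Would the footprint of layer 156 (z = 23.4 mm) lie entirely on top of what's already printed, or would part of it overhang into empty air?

Compare the two slices. At z = 2.7: the cube is present — its section is the full 8×5 rectangle (area 40.00 mm²); the cylinder at (10.5, -1.5) is not intersected at this z (z outside [12, 28.5]); Merging all regions: only the 8×5 cube is present, so the union is just that shape — area = 40.00 mm²; (whole slice rotated 30° about Z — lengths, areas and connectivity unchanged). At z = 23.4: the cube (footprint 8×5) is included at this height (area 40.00 mm²); the r=11 cylinder at (10.5, -1.5) contributes a regular 32-gon of circumradius 11 (area = (32/2)·11.000²·sin(360°/32) = 377.69 mm²); Taking the union: the regions partially overlap — summed areas 417.69 mm² minus the doubly-counted overlap 37.62 mm² gives 380.08 mm² — area = 380.08 mm²; (rotated 30° about Z; rotation is an isometry so areas/perimeters/island counts are preserved). Checking containment: at z = 23.4 the cross-section extends beyond the z = 2.7 cross-section by about 340.08 mm².

part overhangs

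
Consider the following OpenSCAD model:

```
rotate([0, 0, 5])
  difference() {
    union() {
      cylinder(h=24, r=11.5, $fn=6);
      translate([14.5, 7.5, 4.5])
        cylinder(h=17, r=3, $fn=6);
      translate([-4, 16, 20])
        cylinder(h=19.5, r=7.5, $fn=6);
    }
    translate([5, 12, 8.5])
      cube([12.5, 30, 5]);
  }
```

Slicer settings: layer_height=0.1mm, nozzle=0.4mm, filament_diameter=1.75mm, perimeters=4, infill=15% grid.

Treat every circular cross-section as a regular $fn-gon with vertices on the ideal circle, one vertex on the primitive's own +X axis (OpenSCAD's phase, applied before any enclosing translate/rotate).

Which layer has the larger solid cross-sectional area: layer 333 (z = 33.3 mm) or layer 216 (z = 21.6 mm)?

layer 216 (z = 21.6 mm)

Layer 333 (z = 33.3): the cylinder is not intersected at this z (z outside [0, 24]); the cylinder at (14.5, 7.5) is absent (z outside [4.5, 21.5]); the cylinder at (-4, 16): section is a regular 6-gon, circumradius r=7.5 (area = (6/2)·7.500²·sin(360°/6) = 146.14 mm²); Combining (union): only the r=7.5 cylinder at (-4, 16) is present, so the union is just that shape — area = 146.14 mm²; the cube at (5, 12) is absent (z outside [8.5, 13.5]); After the difference (first − rest): none of the subtracted shapes is present at this height, so the result so far is unchanged — area = 146.14 mm²; (whole slice rotated 5° about Z — lengths, areas and connectivity unchanged). So its area = 146.14 mm². Layer 216 (z = 21.6): the r=11.5 cylinder contributes a regular 6-gon of circumradius 11.5 (area = (6/2)·11.500²·sin(360°/6) = 343.60 mm²); the cylinder at (14.5, 7.5) is not intersected at this z (z outside [4.5, 21.5]); the r=7.5 cylinder at (-4, 16) contributes a regular 6-gon of circumradius 7.5 (area = (6/2)·7.500²·sin(360°/6) = 146.14 mm²); Merging all regions: the regions partially overlap — summed areas 489.74 mm² minus the doubly-counted overlap 2.62 mm² gives 487.12 mm² — area = 487.12 mm²; the cube at (5, 12) does not reach this height (z outside [8.5, 13.5]); After the difference (first − rest): none of the subtracted shapes is present at this height, so the result so far is unchanged — area = 487.12 mm²; (rotated 5° about Z; rotation is an isometry so areas/perimeters/island counts are preserved). So its area = 487.12 mm². Layer 216 is larger (487.12 vs 146.14 mm²).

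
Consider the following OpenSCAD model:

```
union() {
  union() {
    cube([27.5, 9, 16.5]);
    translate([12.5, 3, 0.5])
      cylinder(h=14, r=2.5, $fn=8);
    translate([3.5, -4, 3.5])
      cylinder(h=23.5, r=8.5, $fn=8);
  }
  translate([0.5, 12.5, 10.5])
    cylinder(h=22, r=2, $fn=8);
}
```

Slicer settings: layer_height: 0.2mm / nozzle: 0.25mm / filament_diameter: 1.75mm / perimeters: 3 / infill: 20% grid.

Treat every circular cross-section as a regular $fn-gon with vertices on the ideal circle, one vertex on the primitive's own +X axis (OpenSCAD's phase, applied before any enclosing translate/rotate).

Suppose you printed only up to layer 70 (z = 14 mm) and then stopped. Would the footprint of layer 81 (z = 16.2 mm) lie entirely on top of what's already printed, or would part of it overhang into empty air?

entirely on top

Compare the two slices. At z = 14: the cube (footprint 27.5×9) is included at this height (area 247.50 mm²); the r=2.5 cylinder at (12.5, 3) gives a regular 8-gon of circumradius 2.5 (constant along its height) (area = (8/2)·2.500²·sin(360°/8) = 17.68 mm²); the cylinder at (3.5, -4): section is a regular 8-gon, circumradius r=8.5 (area = (8/2)·8.500²·sin(360°/8) = 204.35 mm²); Merging all regions: the regions partially overlap — summed areas 469.53 mm² minus the doubly-counted overlap 51.29 mm² gives 418.24 mm² — area = 418.24 mm²; the r=2 cylinder at (0.5, 12.5) gives a regular 8-gon of circumradius 2 (constant along its height) (area = (8/2)·2.000²·sin(360°/8) = 11.31 mm²); Taking the union: the 2 present regions are separate (no shared area or edge), so areas and boundary lengths simply add and each stays a separate island — area = 429.55 mm². At z = 16.2: the cube (footprint 27.5×9) is included at this height (area 247.50 mm²); the cylinder at (12.5, 3) is absent (z outside [0.5, 14.5]); the r=8.5 cylinder at (3.5, -4) contributes a regular 8-gon of circumradius 8.5 (area = (8/2)·8.500²·sin(360°/8) = 204.35 mm²); Taking the union: the regions partially overlap — summed areas 451.85 mm² minus the doubly-counted overlap 33.62 mm² gives 418.24 mm² — area = 418.24 mm²; the r=2 cylinder at (0.5, 12.5) gives a regular 8-gon of circumradius 2 (constant along its height) (area = (8/2)·2.000²·sin(360°/8) = 11.31 mm²); Combining (union): the 2 present regions are separate (no shared area or edge), so areas and boundary lengths simply add and each stays a separate island — area = 429.55 mm². Checking containment: the cross-section at z = 16.2 is a subset of the cross-section at z = 14.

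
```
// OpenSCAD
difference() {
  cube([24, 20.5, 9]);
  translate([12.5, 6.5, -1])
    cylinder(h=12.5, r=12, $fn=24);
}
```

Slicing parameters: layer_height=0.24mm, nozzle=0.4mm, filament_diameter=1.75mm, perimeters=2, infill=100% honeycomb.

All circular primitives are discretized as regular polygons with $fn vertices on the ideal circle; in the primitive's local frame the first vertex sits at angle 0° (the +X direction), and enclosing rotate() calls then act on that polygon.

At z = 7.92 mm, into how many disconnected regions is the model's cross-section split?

2

At z = 7.92 mm: the 24×20.5 cube contributes its full rectangle; the r=12 cylinder at (12.5, 6.5) contributes a regular 24-gon of circumradius 12; Subtracting the remaining from the first: starting from the 24×20.5 cube, the r=12 cylinder at (12.5, 6.5) partially overlaps it — only the 368.86 mm² overlap (of its 447.24 mm²) is removed, clipping the outline — 2 connected regions. The result has 2 disconnected regions.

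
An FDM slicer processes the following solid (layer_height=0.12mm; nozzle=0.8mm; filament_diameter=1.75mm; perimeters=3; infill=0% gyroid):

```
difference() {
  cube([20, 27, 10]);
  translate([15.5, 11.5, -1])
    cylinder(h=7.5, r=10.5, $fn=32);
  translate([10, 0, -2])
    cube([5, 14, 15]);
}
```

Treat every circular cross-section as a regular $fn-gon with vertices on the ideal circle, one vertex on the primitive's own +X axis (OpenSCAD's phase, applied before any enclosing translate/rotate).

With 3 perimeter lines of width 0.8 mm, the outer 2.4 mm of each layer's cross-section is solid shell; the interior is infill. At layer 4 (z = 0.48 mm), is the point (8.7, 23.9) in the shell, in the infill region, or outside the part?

At z = 0.48 mm: the cube is present — its section is the full 20×27 rectangle; the r=10.5 cylinder at (15.5, 11.5) contributes a regular 32-gon of circumradius 10.5; the 5×14 cube at (10, 0) contributes its full rectangle; Subtracting the remaining from the first: starting from the 20×27 cube, the r=10.5 cylinder at (15.5, 11.5) partially overlaps it — only the 263.29 mm² overlap (of its 344.14 mm²) is removed, clipping the outline; the 5×14 cube at (10, 0) partially overlaps it — only the 7.95 mm² overlap (of its 70.00 mm²) is removed, clipping the outline — 2 connected regions. Overall, the cross-section has 2 separate islands. The nearest boundary edge runs (0.00, 27.00)→(20.00, 27.00); distance from the point to it = 3.10 mm. (Shell/infill is judged within the island containing the point — the largest one.) The point is inside the cross-section and 3.10 mm from the nearest boundary — more than the 2.4 mm shell width (3 × 0.8), so it's in the infill interior.

infill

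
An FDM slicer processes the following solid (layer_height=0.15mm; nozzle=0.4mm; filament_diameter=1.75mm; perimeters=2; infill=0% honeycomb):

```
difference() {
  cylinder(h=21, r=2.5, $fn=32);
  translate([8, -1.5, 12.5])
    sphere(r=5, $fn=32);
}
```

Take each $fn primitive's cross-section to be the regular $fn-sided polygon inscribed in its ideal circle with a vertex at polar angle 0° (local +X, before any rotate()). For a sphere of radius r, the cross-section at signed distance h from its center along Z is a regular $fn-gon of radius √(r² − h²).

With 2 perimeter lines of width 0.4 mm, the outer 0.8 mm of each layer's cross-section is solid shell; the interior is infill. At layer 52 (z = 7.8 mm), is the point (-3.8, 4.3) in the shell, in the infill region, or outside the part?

outside

At z = 7.8 mm: the r=2.5 cylinder contributes a regular 32-gon of circumradius 2.5; the r=5 sphere at (8, -1.5) slices to a regular 32-gon of circumradius 1.706 (√(r²−h²) with h=4.7 from center); Subtracting the remaining from the first: starting from the r=2.5 cylinder, the r=5 sphere at (8, -1.5) misses the remaining region (no effect) — 1 connected region. Overall, the cross-section is a single solid region. The nearest boundary edge runs (-1.77, 1.77)→(-1.39, 2.08); distance from the point to it = 3.25 mm. The point is not inside any of the regions above, so it lies outside the cross-section (3.25 mm from the nearest boundary).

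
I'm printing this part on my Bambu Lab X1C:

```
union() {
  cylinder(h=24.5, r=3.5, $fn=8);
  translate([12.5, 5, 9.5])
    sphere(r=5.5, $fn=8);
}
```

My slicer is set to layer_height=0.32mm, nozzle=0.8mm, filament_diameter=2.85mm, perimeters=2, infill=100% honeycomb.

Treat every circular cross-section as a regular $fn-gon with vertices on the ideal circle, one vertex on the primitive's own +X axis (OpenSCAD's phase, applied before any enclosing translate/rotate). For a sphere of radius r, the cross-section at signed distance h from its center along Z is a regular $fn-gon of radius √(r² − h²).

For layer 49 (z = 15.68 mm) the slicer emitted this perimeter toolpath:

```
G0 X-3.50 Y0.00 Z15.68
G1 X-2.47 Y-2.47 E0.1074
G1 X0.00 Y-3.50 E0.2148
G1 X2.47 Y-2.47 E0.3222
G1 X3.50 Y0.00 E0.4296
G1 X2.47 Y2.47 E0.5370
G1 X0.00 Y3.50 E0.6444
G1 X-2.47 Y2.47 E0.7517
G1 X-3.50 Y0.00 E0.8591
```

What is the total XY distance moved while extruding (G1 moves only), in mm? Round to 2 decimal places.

Sum the Euclidean lengths of each G1 segment: total = 21.41 mm.

21.41 mm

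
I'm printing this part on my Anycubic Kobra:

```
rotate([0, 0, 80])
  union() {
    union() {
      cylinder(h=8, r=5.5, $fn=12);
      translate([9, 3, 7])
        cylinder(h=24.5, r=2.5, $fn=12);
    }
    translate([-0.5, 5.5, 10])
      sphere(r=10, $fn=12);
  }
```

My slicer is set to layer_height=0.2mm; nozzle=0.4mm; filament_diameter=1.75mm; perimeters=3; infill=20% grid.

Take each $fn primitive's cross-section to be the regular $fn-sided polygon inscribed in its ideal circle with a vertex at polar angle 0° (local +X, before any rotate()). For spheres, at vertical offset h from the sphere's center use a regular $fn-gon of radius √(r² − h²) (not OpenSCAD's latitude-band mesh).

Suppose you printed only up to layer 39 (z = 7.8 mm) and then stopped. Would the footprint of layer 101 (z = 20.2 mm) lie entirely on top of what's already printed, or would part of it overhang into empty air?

Compare the two slices. At z = 7.8: the r=5.5 cylinder gives a regular 12-gon of circumradius 5.5 (constant along its height) (area = (12/2)·5.500²·sin(360°/12) = 90.75 mm²); the cylinder at (9, 3): section is a regular 12-gon, circumradius r=2.5 (area = (12/2)·2.500²·sin(360°/12) = 18.75 mm²); Taking the union: the 2 present regions are separate (no shared area or edge), so areas and boundary lengths simply add and each stays a separate island — area = 109.50 mm²; the r=10 sphere at (-0.5, 5.5) contributes a regular 12-gon of circumradius √(10²−2.2²) = 9.755 (area = (12/2)·9.755²·sin(360°/12) = 285.48 mm²); Taking the union: the regions partially overlap — summed areas 394.98 mm² minus the doubly-counted overlap 89.08 mm² gives 305.90 mm² — area = 305.90 mm²; (rotated 80° about Z; rotation is an isometry so areas/perimeters/island counts are preserved). At z = 20.2: the cylinder does not reach this height (z outside [0, 8]); the r=2.5 cylinder at (9, 3) gives a regular 12-gon of circumradius 2.5 (constant along its height) (area = (12/2)·2.500²·sin(360°/12) = 18.75 mm²); Taking the union: only the r=2.5 cylinder at (9, 3) is present, so the union is just that shape — area = 18.75 mm²; the sphere at (-0.5, 5.5) is not intersected at this z (|z−center|=10.200 > r=10); Taking the union: only the result so far is present, so the union is just that shape — area = 18.75 mm²; (whole slice rotated 80° about Z — lengths, areas and connectivity unchanged). Checking containment: the cross-section at z = 20.2 is a subset of the cross-section at z = 7.8.

entirely on top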